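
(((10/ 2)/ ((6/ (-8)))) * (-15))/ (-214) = -50/ 107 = -0.47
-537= -537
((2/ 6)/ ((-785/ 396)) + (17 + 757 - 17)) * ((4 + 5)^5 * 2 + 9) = 70168904091/ 785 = 89387138.97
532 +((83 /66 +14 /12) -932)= -13120 /33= -397.58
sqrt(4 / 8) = 0.71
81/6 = 27/2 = 13.50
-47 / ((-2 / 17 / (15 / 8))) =11985 / 16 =749.06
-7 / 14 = -1 / 2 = -0.50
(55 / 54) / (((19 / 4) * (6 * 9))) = 55 / 13851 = 0.00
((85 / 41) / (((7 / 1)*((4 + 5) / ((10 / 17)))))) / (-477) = -50 / 1232091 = -0.00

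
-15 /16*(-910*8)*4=27300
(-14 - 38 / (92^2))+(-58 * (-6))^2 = 512452861 / 4232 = 121090.00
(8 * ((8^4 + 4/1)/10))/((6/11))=18040/3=6013.33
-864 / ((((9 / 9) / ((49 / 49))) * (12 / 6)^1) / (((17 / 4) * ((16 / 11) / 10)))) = -14688 / 55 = -267.05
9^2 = 81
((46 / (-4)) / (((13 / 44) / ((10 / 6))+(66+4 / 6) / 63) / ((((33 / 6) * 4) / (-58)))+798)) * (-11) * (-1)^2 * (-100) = -5785857000 / 363499481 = -15.92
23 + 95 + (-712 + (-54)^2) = 2322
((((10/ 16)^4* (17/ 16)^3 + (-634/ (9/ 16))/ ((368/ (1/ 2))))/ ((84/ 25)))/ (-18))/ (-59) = -117068952425/ 309809010180096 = -0.00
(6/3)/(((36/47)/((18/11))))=47/11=4.27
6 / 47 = 0.13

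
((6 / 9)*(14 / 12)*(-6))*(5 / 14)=-5 / 3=-1.67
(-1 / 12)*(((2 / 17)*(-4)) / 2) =1 / 51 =0.02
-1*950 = -950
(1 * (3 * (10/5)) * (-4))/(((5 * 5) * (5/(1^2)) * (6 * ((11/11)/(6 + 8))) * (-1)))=56/125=0.45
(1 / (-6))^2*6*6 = 1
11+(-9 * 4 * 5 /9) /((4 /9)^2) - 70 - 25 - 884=-4277 /4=-1069.25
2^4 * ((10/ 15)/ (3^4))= 32/ 243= 0.13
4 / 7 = 0.57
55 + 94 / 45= 2569 / 45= 57.09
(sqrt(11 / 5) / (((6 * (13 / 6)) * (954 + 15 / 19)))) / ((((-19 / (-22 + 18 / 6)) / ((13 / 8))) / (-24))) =-19 * sqrt(55) / 30235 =-0.00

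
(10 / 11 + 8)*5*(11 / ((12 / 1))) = 245 / 6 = 40.83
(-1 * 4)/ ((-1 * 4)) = 1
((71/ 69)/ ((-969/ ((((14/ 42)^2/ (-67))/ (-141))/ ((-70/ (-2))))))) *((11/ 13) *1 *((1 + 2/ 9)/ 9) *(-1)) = 8591/ 209510458904565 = 0.00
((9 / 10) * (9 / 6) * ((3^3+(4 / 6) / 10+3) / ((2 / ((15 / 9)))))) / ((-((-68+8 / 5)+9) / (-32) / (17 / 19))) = -16.87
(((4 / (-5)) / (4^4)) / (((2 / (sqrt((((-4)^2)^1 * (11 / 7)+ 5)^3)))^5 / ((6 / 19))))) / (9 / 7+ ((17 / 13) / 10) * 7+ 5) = -726175837237990269 * sqrt(1477) / 52498876570112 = -531596.40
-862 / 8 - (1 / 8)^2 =-6897 / 64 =-107.77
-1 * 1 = -1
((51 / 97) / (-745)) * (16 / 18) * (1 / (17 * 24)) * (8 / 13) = -8 / 8455005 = -0.00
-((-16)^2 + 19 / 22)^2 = -31933801 / 484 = -65978.93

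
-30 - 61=-91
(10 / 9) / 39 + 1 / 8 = 431 / 2808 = 0.15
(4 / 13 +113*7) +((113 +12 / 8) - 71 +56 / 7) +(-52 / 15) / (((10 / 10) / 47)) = 265151 / 390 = 679.87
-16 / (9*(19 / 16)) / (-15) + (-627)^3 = -632251679639 / 2565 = -246491882.90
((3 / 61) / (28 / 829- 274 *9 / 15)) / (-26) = 12435 / 1080538628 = 0.00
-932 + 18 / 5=-4642 / 5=-928.40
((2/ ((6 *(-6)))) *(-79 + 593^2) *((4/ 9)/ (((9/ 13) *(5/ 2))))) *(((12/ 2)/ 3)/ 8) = -304694/ 243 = -1253.88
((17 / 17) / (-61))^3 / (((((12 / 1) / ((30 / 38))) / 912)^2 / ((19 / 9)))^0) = -0.00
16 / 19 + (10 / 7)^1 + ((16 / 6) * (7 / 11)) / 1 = 17414 / 4389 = 3.97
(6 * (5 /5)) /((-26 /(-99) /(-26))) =-594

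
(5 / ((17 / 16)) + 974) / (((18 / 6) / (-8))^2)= 354944 / 51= 6959.69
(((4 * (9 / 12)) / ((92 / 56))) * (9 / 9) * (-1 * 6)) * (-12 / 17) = 3024 / 391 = 7.73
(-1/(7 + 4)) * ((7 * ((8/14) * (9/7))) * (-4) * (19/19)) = 144/77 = 1.87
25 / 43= 0.58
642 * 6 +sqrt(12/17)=3852.84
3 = 3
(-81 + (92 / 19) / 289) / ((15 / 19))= -444679 / 4335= -102.58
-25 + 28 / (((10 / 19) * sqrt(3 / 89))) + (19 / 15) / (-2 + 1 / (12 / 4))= -644 / 25 + 266 * sqrt(267) / 15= 264.01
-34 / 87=-0.39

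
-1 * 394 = -394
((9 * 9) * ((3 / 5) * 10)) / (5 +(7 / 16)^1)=2592 / 29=89.38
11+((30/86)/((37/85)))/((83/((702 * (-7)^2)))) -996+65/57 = -651.74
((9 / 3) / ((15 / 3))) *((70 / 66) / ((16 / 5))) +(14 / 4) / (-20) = 21 / 880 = 0.02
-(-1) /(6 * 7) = 1 /42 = 0.02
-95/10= -19/2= -9.50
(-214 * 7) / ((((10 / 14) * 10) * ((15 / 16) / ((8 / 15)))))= -671104 / 5625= -119.31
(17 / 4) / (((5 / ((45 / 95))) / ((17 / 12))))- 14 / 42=1081 / 4560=0.24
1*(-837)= -837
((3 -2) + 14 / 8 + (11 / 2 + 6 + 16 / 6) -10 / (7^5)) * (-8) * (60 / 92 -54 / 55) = 948452878 / 21260855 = 44.61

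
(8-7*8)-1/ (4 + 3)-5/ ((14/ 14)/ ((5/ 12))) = -4219/ 84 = -50.23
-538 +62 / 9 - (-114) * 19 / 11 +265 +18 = -5069 / 99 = -51.20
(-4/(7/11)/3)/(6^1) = -22/63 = -0.35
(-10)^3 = -1000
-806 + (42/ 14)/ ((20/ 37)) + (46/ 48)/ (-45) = -864509/ 1080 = -800.47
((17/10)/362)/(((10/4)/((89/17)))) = 89/9050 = 0.01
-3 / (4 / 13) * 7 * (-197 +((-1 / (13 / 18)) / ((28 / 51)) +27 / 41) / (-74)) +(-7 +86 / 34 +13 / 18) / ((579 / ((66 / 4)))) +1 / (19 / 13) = 13444.11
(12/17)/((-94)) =-6/799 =-0.01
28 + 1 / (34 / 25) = 977 / 34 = 28.74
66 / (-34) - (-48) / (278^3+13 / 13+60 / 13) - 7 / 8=-35657839701 / 12661801688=-2.82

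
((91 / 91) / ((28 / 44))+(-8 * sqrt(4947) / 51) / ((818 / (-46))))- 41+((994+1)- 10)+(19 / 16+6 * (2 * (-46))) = 184 * sqrt(4947) / 20859+44213 / 112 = 395.38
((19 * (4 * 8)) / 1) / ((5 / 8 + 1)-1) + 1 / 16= 77829 / 80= 972.86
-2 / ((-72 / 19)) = 19 / 36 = 0.53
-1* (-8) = 8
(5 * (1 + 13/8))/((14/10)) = 9.38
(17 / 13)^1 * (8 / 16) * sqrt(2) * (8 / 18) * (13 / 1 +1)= 476 * sqrt(2) / 117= 5.75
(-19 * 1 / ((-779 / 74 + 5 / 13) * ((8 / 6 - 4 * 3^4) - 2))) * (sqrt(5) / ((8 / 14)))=-0.02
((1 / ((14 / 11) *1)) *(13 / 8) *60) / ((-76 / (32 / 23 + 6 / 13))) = -45705 / 24472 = -1.87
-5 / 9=-0.56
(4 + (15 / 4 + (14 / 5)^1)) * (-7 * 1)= -1477 / 20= -73.85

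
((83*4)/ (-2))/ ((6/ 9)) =-249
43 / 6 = 7.17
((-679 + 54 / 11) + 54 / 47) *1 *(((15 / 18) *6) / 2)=-1739555 / 1034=-1682.35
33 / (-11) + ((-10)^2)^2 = 9997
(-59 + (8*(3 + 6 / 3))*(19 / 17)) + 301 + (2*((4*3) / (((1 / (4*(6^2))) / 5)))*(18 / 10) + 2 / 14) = 3735511 / 119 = 31390.85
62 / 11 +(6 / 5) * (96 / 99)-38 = -156 / 5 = -31.20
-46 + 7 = -39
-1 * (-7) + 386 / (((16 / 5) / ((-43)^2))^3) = 152502883571461 / 2048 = 74464298618.88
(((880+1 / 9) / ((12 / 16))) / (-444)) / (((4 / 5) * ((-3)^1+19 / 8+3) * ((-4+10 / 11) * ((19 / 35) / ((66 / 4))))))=167727175 / 12261726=13.68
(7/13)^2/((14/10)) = 35/169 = 0.21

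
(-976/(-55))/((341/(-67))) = -65392/18755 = -3.49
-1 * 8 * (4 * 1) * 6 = -192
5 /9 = 0.56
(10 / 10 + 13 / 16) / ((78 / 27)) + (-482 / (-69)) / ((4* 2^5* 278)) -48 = -756036215 / 15959424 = -47.37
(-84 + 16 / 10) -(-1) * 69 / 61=-24787 / 305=-81.27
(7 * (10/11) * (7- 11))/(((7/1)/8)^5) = -1310720/26411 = -49.63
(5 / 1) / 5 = 1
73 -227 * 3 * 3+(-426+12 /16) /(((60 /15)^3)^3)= -2065696421 /1048576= -1970.00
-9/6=-3/2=-1.50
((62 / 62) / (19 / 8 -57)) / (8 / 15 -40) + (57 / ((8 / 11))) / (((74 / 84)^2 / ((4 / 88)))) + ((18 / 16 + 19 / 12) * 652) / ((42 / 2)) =13369097747 / 150759756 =88.68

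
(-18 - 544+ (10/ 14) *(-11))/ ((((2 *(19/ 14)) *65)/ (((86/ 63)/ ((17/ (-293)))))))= 100514822/ 1322685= 75.99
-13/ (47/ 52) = -676/ 47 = -14.38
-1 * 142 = -142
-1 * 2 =-2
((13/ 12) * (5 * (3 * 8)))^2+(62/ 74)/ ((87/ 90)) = 18134630/ 1073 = 16900.87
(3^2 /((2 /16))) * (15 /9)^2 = 200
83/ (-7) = -83/ 7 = -11.86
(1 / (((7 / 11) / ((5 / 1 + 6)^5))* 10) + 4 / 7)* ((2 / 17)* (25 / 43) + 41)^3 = 47933747107950486861 / 27343252370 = 1753037512.12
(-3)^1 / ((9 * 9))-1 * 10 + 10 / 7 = -8.61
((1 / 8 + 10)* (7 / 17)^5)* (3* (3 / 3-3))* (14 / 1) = -28588707 / 2839714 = -10.07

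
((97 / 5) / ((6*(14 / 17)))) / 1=3.93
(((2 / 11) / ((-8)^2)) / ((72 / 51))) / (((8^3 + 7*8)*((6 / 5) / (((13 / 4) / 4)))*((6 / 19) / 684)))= 398905 / 76775424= 0.01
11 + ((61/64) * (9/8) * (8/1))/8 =6181/512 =12.07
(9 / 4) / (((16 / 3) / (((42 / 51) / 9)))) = 21 / 544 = 0.04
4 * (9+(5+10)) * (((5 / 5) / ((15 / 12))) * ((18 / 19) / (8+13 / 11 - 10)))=-8448 / 95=-88.93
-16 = -16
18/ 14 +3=30/ 7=4.29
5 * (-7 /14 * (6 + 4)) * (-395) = 9875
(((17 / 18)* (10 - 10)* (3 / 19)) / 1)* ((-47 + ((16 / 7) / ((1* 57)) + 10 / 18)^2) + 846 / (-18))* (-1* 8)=0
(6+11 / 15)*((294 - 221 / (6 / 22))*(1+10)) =-1720939 / 45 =-38243.09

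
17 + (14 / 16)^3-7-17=-3241 / 512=-6.33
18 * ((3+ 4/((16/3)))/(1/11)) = 1485/2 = 742.50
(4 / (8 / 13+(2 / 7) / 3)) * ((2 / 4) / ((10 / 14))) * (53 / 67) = 101283 / 32495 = 3.12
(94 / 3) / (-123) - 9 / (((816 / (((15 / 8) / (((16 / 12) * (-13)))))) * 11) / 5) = -116750093 / 459283968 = -0.25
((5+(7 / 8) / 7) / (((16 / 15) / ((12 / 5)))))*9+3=3417 / 32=106.78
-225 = -225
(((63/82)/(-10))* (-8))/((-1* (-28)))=9/410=0.02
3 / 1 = 3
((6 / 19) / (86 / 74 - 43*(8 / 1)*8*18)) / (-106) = 111 / 1845618523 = 0.00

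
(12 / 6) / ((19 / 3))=6 / 19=0.32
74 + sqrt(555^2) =629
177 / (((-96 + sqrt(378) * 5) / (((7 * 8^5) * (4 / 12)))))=216530944 / 39 + 33832960 * sqrt(42) / 39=11174194.48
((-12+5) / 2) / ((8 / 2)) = -7 / 8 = -0.88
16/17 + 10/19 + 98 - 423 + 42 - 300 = -187835/323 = -581.53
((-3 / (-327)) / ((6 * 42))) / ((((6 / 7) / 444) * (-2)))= -37 / 3924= -0.01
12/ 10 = 6/ 5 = 1.20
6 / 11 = 0.55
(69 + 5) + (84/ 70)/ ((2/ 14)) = 412/ 5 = 82.40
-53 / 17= -3.12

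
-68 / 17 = -4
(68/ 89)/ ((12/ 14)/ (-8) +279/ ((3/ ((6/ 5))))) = 9520/ 1389201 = 0.01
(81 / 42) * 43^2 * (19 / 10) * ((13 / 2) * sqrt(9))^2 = 1442724777 / 560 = 2576294.24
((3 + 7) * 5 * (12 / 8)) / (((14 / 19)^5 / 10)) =928537125 / 268912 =3452.94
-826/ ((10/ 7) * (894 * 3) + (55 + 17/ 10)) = -57820/ 272169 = -0.21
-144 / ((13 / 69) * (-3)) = 3312 / 13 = 254.77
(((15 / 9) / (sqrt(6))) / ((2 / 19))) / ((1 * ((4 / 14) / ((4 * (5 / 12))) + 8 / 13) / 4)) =43225 * sqrt(6) / 3222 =32.86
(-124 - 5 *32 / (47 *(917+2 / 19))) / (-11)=20311188 / 1801745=11.27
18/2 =9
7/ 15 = 0.47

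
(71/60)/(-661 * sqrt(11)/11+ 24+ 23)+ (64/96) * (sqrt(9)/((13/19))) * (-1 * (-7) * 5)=32926758409/321845160 - 46931 * sqrt(11)/24757320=102.30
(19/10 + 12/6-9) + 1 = -41/10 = -4.10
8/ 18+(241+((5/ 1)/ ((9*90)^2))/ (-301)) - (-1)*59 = 11866720319/ 39497220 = 300.44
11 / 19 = 0.58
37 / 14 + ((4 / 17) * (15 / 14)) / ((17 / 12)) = 11413 / 4046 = 2.82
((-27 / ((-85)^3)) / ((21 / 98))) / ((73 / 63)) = 7938 / 44831125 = 0.00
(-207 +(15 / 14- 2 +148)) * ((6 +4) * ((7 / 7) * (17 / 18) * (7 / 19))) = -71315 / 342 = -208.52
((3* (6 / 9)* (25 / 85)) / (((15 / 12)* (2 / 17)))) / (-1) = -4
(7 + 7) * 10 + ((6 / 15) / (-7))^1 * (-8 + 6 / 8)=9829 / 70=140.41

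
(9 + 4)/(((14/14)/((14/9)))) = 182/9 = 20.22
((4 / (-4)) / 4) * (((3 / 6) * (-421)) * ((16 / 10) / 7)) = 421 / 35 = 12.03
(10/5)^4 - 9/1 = 7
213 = 213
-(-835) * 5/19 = 4175/19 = 219.74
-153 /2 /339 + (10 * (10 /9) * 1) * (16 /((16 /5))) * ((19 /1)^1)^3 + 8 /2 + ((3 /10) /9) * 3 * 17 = 1937695337 /5085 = 381061.03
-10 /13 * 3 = -30 /13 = -2.31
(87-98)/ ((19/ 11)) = -6.37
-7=-7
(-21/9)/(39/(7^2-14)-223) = 245/23298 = 0.01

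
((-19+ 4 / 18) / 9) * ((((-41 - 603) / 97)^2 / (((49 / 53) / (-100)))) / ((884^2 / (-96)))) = -89718400 / 73418427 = -1.22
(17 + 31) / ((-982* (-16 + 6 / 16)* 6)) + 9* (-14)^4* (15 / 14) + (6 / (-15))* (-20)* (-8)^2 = 22767179032 / 61375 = 370952.00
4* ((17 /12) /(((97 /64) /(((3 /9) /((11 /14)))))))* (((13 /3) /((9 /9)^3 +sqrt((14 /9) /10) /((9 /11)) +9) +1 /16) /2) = 1376046028 /3492159759 - 99008* sqrt(35) /35274341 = 0.38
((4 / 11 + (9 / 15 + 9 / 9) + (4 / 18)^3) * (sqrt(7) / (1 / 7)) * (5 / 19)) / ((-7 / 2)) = -158344 * sqrt(7) / 152361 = -2.75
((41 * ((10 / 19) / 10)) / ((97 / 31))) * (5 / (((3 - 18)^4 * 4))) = 1271 / 74641500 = 0.00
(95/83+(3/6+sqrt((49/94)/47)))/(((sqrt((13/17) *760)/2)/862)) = 3017 *sqrt(20995)/58045+9051 *sqrt(41990)/15770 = 125.14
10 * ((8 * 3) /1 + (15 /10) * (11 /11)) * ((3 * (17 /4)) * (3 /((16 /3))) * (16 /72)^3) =1445 /72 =20.07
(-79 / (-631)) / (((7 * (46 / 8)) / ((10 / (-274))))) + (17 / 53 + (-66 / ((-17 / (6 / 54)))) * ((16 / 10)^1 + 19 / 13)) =4013510987063 / 2445317212065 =1.64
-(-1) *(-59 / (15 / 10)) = -118 / 3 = -39.33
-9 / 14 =-0.64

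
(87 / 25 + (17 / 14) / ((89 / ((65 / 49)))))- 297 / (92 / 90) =-5038514723 / 17553025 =-287.05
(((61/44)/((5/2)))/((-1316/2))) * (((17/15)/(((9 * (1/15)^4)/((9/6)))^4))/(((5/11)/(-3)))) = 672734761962890625/21056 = 31949789226960.99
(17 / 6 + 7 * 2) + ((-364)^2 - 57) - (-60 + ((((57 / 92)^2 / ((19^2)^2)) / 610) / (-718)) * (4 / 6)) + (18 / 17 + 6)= 4522392180865670953 / 34125365868960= 132522.89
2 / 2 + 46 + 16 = 63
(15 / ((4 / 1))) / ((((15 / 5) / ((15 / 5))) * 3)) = 5 / 4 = 1.25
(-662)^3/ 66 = -145058764/ 33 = -4395720.12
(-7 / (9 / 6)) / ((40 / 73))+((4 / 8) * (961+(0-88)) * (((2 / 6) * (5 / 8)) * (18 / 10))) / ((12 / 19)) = 240629 / 960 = 250.66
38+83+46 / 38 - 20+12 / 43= 83734 / 817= 102.49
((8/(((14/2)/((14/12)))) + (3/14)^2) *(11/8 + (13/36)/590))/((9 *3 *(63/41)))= 69394837/1517428080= 0.05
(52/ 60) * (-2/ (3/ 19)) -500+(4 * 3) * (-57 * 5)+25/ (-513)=-10083083/ 2565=-3931.03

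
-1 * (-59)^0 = -1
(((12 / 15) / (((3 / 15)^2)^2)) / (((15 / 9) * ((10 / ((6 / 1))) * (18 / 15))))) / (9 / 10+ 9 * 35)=500 / 1053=0.47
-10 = -10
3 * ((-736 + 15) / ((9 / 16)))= -11536 / 3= -3845.33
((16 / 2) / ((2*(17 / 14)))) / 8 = 7 / 17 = 0.41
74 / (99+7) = 0.70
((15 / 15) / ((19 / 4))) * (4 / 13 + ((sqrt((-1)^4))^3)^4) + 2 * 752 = 371556 / 247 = 1504.28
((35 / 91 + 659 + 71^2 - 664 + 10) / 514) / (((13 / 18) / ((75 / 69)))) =14760675 / 998959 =14.78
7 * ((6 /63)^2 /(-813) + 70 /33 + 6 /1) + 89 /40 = 1331299561 /22536360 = 59.07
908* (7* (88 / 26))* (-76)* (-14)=297562496 / 13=22889422.77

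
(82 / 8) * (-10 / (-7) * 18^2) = 33210 / 7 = 4744.29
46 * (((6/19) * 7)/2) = 966/19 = 50.84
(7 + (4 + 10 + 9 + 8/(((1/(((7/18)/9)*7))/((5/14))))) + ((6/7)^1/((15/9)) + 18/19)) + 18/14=258641/7695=33.61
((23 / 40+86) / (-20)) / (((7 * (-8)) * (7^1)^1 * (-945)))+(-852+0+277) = -575.00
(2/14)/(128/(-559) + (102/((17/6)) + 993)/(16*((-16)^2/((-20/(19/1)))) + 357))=-9878089/35965601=-0.27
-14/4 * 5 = -35/2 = -17.50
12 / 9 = 4 / 3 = 1.33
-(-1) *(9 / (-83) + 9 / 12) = 213 / 332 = 0.64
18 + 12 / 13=246 / 13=18.92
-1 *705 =-705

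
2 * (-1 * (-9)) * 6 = 108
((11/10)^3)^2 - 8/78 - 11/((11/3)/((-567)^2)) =-37614147909121/39000000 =-964465.33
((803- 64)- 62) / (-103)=-677 / 103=-6.57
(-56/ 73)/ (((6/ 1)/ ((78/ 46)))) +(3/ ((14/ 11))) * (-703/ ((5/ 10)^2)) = -77904790/ 11753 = -6628.50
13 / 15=0.87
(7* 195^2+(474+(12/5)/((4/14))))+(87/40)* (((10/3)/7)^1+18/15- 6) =186653597/700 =266648.00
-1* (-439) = 439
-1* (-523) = 523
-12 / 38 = -6 / 19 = -0.32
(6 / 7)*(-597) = -511.71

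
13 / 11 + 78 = 871 / 11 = 79.18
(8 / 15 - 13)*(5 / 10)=-187 / 30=-6.23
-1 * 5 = -5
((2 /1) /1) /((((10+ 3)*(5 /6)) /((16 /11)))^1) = 192 /715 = 0.27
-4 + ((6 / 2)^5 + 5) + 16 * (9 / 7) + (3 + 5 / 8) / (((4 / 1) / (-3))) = 58655 / 224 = 261.85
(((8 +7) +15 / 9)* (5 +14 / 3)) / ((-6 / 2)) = -1450 / 27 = -53.70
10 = 10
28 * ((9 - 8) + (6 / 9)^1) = 140 / 3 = 46.67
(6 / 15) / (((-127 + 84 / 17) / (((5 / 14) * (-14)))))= 34 / 2075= 0.02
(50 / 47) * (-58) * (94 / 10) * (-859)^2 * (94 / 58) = -693608140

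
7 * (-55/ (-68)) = 385/ 68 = 5.66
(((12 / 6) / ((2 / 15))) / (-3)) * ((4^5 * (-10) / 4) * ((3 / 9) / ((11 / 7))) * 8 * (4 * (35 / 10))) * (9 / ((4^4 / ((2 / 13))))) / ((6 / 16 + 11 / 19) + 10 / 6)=21450240 / 34177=627.62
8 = 8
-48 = -48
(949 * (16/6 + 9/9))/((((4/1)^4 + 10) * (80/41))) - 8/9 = 1113757/191520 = 5.82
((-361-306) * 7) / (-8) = 4669 / 8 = 583.62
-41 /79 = -0.52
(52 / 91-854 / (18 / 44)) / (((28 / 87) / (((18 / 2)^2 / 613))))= -25737210 / 30037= -856.85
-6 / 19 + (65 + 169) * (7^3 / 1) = 1524972 / 19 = 80261.68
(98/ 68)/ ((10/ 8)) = 98/ 85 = 1.15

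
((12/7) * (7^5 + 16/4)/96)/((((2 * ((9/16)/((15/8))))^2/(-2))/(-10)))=2101375/126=16677.58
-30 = -30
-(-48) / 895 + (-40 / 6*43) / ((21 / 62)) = -47718376 / 56385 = -846.30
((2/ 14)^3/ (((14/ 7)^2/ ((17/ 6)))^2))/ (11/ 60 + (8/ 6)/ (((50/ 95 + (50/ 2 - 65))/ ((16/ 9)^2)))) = 2926125/ 153186544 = 0.02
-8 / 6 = -1.33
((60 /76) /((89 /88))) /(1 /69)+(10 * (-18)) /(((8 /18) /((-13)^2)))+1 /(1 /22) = -115612213 /1691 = -68369.14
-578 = -578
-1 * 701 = -701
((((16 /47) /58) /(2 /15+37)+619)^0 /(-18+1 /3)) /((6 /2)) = -1 /53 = -0.02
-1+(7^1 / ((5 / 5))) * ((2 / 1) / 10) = 2 / 5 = 0.40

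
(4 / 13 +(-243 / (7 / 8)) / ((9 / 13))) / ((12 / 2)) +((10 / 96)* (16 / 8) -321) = -387.60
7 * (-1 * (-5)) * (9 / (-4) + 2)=-35 / 4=-8.75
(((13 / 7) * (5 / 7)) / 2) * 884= 28730 / 49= 586.33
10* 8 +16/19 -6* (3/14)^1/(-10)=107691/1330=80.97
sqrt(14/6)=1.53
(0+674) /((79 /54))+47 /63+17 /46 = 105731015 /228942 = 461.82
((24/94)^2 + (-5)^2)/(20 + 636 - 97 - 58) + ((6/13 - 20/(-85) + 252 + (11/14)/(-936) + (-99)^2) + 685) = 882507823312051/82179783504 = 10738.75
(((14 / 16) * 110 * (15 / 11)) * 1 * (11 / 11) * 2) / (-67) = -525 / 134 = -3.92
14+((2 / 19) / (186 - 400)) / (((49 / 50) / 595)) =194984 / 14231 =13.70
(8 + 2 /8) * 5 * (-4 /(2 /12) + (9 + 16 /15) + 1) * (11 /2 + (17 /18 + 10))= -8773.11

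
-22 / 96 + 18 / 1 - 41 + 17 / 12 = -349 / 16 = -21.81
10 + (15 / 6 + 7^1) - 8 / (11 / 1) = 413 / 22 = 18.77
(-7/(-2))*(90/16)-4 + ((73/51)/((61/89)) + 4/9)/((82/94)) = 113822431/6122448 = 18.59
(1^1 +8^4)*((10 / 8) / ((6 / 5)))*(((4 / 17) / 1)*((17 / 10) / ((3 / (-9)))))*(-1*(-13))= -266305 / 4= -66576.25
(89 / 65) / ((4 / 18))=801 / 130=6.16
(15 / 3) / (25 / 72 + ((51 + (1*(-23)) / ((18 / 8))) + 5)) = 40 / 369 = 0.11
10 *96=960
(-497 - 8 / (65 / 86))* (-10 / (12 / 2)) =32993 / 39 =845.97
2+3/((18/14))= 13/3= 4.33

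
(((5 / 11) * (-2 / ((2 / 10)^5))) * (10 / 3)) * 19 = -5937500 / 33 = -179924.24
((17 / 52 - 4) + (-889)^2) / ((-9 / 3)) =-41096501 / 156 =-263439.11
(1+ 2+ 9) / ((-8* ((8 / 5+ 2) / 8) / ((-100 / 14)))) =500 / 21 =23.81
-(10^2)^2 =-10000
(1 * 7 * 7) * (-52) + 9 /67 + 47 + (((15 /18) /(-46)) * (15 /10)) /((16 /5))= -493292427 /197248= -2500.87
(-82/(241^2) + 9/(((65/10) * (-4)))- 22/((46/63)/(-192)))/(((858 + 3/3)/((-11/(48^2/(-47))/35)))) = 103873878132761/2405907644474880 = 0.04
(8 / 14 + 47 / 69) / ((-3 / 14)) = -1210 / 207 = -5.85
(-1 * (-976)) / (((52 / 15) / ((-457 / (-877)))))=1672620 / 11401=146.71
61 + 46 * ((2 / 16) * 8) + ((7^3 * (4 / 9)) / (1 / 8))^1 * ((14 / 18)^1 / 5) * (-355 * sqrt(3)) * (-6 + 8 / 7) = 566681.43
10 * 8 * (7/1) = 560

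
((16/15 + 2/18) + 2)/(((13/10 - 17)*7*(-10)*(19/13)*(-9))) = -0.00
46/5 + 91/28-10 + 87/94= 3173/940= 3.38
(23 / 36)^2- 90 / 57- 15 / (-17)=-120733 / 418608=-0.29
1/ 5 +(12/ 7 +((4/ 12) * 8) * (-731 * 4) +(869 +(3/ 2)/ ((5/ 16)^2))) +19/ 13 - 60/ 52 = -47165878/ 6825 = -6910.75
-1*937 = -937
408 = 408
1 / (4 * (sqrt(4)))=1 / 8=0.12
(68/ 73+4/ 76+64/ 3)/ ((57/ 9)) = 92863/ 26353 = 3.52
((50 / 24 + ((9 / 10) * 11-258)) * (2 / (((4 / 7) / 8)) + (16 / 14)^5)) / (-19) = 619179667 / 1596665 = 387.80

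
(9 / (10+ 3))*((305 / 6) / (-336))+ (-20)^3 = -23296305 / 2912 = -8000.10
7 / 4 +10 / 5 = 15 / 4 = 3.75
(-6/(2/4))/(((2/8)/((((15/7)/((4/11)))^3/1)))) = -13476375/1372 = -9822.43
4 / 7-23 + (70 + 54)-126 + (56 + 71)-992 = -6226 / 7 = -889.43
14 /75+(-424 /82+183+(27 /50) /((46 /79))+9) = 53169167 /282900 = 187.94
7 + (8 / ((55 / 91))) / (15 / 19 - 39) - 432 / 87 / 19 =70319329 / 11000715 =6.39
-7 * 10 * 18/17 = -1260/17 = -74.12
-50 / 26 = -25 / 13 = -1.92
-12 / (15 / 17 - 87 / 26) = 1768 / 363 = 4.87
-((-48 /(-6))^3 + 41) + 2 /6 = -1658 /3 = -552.67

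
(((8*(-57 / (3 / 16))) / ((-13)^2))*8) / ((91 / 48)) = -933888 / 15379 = -60.72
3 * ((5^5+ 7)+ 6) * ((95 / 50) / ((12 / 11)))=327921 / 20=16396.05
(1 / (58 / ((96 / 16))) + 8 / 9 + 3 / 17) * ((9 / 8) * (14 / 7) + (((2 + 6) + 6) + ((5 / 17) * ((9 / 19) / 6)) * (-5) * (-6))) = 19.81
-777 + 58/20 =-7741/10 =-774.10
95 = 95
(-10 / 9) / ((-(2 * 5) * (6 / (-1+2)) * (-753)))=-1 / 40662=-0.00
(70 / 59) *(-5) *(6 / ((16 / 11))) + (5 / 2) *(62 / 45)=-44659 / 2124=-21.03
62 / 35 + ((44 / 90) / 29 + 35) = 36.79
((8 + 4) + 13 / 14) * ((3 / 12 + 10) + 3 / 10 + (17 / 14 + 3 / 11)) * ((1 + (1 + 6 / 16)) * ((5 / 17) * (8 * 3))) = 191246229 / 73304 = 2608.95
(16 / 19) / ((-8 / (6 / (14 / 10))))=-0.45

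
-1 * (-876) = 876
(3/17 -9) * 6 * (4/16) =-225/17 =-13.24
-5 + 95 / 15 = 1.33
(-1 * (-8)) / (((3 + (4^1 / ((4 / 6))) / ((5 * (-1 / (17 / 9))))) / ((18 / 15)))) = 144 / 11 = 13.09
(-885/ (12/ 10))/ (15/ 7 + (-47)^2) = -10325/ 30956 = -0.33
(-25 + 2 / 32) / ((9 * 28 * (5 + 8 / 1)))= -19 / 2496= -0.01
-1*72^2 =-5184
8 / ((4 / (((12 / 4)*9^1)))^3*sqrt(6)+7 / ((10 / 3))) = 216955473840 / 56949992683 - 335923200*sqrt(6) / 56949992683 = 3.80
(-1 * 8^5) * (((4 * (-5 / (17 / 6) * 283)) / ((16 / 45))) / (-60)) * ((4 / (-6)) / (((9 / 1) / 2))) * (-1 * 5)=-2272878.43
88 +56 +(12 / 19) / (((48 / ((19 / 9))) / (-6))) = 863 / 6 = 143.83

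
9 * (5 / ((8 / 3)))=135 / 8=16.88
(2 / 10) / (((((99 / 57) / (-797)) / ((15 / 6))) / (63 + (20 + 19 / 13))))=-2771169 / 143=-19378.80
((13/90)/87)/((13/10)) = 1/783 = 0.00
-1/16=-0.06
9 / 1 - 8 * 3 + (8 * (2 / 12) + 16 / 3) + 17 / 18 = -133 / 18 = -7.39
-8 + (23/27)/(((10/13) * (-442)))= -73463/9180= -8.00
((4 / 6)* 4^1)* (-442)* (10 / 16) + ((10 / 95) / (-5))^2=-19945238 / 27075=-736.67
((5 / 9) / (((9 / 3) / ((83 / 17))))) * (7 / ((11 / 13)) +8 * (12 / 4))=147325 / 5049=29.18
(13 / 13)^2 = 1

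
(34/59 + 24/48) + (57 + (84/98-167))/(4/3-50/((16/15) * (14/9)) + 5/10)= 5534939/1122062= 4.93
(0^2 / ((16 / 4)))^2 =0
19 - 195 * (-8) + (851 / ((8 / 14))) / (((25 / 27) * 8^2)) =10266439 / 6400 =1604.13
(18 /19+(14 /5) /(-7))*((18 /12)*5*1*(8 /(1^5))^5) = 2555904 /19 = 134521.26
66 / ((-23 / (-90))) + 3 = 6009 / 23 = 261.26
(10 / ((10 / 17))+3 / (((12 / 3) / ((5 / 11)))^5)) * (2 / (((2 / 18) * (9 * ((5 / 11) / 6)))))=8410755549 / 18740480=448.80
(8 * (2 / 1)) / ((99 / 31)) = 496 / 99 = 5.01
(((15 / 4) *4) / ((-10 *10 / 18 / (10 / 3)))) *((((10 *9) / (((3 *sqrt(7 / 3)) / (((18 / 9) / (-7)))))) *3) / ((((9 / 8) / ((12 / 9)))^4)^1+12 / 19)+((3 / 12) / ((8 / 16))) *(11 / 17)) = -99 / 34+10758389760 *sqrt(21) / 370444753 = 130.17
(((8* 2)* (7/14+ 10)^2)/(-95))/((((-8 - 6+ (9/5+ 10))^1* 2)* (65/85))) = 5.52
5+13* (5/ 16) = 145/ 16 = 9.06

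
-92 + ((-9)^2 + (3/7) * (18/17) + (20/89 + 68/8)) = -38583/21182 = -1.82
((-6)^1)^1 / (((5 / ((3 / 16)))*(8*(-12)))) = 0.00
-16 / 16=-1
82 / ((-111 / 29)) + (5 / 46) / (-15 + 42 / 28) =-492431 / 22977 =-21.43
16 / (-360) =-2 / 45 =-0.04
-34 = -34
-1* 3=-3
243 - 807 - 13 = -577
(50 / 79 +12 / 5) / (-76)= -0.04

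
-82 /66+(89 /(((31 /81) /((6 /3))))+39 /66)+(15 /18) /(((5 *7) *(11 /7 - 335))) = 2217894829 /4775364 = 464.45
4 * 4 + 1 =17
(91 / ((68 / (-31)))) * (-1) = 2821 / 68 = 41.49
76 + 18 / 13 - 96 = -242 / 13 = -18.62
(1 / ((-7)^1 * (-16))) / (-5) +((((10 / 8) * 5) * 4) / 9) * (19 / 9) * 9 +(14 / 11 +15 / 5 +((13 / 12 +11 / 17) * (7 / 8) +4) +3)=123583279 / 1884960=65.56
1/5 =0.20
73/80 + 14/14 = 1.91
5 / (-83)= -5 / 83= -0.06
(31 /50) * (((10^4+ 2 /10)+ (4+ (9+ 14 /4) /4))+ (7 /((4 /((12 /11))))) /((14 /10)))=136518513 /22000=6205.39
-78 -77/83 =-6551/83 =-78.93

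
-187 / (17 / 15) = -165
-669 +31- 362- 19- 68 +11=-1076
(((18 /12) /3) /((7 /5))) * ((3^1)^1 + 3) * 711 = 1523.57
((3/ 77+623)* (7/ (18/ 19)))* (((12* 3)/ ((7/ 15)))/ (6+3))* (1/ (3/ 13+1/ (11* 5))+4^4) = 210936160990/ 20559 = 10260039.93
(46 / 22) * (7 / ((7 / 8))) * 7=1288 / 11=117.09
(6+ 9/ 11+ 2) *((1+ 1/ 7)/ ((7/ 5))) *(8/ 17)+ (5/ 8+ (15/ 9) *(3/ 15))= 955709/ 219912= 4.35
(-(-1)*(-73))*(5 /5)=-73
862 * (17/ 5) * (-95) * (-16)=4454816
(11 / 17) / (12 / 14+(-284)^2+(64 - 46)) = 77 / 9600308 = 0.00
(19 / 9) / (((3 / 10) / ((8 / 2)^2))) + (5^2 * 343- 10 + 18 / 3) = 234457 / 27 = 8683.59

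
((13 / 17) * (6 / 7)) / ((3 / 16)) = 3.50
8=8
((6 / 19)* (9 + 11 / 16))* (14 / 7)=465 / 76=6.12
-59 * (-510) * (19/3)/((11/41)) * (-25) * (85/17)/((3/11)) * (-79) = 77157028750/3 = 25719009583.33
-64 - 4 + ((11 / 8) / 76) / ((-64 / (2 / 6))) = -7938059 / 116736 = -68.00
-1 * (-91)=91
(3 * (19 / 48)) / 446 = 19 / 7136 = 0.00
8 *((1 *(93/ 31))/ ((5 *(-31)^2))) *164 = 3936/ 4805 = 0.82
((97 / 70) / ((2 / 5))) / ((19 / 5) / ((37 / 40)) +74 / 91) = 46657 / 66280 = 0.70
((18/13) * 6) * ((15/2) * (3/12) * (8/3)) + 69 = 110.54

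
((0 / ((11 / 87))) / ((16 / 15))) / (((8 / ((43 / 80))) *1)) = 0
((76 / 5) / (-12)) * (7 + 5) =-76 / 5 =-15.20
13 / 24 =0.54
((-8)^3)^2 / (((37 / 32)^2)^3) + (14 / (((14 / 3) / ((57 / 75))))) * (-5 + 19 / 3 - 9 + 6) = 1407326134751509 / 12828632045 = 109701.96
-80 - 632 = -712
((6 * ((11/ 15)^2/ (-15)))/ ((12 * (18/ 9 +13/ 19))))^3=-12151136899/ 40796400515625000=-0.00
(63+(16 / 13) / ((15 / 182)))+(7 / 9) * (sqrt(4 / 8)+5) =7 * sqrt(2) / 18+3682 / 45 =82.37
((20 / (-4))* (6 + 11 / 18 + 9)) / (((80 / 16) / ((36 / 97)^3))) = -728352 / 912673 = -0.80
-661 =-661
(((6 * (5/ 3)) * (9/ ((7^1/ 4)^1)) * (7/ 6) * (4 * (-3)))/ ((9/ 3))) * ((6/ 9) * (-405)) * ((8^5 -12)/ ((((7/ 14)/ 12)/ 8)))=407537049600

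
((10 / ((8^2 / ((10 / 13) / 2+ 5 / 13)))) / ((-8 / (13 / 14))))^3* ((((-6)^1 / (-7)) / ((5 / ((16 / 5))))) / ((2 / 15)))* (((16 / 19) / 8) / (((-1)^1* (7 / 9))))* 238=4303125 / 11958747136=0.00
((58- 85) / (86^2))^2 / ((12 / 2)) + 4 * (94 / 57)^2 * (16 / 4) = 15466765915139 / 355445902368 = 43.51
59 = 59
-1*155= -155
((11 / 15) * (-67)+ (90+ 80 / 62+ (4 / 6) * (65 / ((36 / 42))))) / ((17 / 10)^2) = 2586680 / 80631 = 32.08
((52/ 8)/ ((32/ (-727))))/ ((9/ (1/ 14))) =-9451/ 8064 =-1.17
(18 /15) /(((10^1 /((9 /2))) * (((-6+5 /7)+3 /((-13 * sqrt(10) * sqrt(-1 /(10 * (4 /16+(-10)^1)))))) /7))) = -1272726 /1746625+27783 * sqrt(39) /1746625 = -0.63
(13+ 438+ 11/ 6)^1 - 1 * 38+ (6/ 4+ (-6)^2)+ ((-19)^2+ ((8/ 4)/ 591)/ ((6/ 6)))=480682/ 591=813.34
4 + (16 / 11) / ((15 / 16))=916 / 165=5.55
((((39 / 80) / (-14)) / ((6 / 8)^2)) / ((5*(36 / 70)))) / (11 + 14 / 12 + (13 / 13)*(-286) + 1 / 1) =13 / 147330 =0.00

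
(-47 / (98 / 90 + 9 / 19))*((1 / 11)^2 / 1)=-40185 / 161656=-0.25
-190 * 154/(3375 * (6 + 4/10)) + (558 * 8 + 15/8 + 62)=2444321/540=4526.52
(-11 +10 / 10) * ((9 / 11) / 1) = -90 / 11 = -8.18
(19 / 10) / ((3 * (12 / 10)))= 19 / 36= 0.53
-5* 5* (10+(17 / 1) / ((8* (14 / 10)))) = -287.95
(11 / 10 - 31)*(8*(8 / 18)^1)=-4784 / 45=-106.31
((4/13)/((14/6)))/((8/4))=6/91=0.07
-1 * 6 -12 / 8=-15 / 2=-7.50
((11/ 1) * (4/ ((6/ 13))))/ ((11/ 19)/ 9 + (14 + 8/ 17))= 277134/ 42253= 6.56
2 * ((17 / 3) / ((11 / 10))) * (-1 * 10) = -3400 / 33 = -103.03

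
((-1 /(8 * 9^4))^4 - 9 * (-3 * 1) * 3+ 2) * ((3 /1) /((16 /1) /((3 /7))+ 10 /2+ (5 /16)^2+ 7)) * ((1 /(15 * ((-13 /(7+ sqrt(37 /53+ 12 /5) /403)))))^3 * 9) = -581231043931804479542933180584 /277150366600491554856367832255625 - 498197520452459441335418695003 * sqrt(217565) /59196546802198991201771605291478943750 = -0.00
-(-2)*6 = 12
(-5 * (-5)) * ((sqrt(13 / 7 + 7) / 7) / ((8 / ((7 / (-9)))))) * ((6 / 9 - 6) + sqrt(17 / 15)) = 5 * sqrt(434) * (80 - sqrt(255)) / 1512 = 4.41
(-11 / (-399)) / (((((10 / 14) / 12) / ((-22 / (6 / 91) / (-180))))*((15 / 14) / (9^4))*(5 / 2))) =24972948 / 11875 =2102.99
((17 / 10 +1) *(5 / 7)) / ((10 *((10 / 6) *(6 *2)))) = 27 / 2800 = 0.01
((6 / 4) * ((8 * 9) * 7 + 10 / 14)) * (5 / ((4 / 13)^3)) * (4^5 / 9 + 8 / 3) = 15131281.71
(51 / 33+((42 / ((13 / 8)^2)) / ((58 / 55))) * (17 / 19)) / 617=15406063 / 631998653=0.02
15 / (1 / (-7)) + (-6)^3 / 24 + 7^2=-65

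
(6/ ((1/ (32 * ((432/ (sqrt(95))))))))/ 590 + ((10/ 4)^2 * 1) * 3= 41472 * sqrt(95)/ 28025 + 75/ 4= 33.17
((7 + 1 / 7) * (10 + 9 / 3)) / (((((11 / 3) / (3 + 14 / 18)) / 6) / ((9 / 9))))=44200 / 77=574.03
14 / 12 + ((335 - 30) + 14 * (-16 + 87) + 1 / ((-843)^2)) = 1300.17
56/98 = 4/7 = 0.57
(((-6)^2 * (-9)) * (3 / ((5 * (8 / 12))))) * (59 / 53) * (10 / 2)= -86022 / 53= -1623.06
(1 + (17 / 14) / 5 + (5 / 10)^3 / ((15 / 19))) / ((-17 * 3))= -1177 / 42840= -0.03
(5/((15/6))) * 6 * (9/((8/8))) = 108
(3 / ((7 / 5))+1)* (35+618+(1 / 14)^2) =1407879 / 686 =2052.30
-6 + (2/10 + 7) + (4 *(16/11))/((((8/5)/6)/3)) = 3666/55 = 66.65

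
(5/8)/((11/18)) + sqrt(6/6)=89/44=2.02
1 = 1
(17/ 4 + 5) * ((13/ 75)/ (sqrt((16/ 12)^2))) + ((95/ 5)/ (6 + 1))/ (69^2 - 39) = 7953287/ 6610800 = 1.20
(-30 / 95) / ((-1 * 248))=3 / 2356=0.00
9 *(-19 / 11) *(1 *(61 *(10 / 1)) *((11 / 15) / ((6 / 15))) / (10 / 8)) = -13908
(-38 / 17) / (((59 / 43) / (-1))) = 1634 / 1003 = 1.63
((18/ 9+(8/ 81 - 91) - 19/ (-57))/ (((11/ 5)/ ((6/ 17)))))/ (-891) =4220/ 264627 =0.02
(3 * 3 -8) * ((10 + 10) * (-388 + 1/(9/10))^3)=-844337923360/729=-1158213886.64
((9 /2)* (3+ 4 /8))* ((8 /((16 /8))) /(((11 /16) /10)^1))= 916.36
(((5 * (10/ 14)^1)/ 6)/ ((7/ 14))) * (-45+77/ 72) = -79075/ 1512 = -52.30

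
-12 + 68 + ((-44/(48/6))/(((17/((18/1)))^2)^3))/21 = 9399571304/168962983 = 55.63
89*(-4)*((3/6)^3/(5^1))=-89/10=-8.90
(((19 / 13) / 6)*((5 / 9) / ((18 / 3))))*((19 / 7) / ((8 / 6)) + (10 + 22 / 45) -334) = -7696121 / 1061424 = -7.25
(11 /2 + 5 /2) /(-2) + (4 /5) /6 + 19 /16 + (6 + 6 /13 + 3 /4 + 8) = 39101 /3120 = 12.53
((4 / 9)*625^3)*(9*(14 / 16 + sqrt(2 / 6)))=976562500*sqrt(3) / 3 + 1708984375 / 2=1418310809.76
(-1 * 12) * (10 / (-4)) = 30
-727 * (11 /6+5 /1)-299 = -31601 /6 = -5266.83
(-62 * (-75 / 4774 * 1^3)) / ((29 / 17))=1275 / 2233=0.57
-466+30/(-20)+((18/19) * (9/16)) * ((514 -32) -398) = -8032/19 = -422.74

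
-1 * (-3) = 3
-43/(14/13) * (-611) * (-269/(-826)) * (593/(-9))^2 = 32308342996969/936684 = 34492254.59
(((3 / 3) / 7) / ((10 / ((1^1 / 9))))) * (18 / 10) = 1 / 350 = 0.00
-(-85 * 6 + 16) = 494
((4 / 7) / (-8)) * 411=-411 / 14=-29.36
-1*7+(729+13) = 735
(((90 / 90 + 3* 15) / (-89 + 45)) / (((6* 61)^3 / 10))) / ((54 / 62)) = -3565 / 14561285112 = -0.00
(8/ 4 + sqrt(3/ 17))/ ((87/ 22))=22*sqrt(51)/ 1479 + 44/ 87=0.61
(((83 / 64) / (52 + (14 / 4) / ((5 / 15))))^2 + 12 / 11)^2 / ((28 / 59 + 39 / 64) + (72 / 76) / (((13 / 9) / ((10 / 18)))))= 0.82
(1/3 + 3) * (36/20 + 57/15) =56/3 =18.67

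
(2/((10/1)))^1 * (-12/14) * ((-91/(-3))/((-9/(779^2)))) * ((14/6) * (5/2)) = 55222531/27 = 2045278.93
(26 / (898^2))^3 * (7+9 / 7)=0.00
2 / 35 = 0.06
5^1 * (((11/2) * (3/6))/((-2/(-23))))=1265/8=158.12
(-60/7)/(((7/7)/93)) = -5580/7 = -797.14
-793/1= -793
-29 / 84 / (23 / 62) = -899 / 966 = -0.93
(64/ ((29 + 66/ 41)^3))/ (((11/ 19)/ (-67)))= -5615131712/ 21743220125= -0.26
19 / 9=2.11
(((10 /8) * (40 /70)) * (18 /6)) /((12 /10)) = 25 /14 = 1.79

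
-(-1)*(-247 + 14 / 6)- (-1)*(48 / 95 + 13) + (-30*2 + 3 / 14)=-1160879 / 3990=-290.95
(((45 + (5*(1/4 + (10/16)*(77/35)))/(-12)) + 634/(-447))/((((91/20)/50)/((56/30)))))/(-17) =-5114225/98787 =-51.77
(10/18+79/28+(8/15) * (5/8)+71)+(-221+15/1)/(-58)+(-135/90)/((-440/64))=31544341/401940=78.48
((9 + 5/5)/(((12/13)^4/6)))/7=142805/12096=11.81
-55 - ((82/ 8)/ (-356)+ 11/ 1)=-93943/ 1424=-65.97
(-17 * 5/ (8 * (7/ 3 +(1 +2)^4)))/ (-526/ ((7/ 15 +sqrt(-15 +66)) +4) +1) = 853638/ 764848175 +120717 * sqrt(51)/ 489502832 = 0.00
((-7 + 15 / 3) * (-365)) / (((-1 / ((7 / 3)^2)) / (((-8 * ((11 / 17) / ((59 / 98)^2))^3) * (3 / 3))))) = 337398724747404221440 / 1865096656004097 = 180901.47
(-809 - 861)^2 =2788900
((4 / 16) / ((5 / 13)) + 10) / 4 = 2.66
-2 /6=-1 /3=-0.33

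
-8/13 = -0.62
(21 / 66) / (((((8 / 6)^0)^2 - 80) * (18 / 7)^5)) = -117649 / 3284069184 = -0.00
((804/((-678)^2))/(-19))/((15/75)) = -335/727833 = -0.00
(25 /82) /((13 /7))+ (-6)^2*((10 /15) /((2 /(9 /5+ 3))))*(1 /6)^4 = 10007 /47970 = 0.21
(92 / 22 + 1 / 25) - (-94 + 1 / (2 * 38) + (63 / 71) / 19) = 7666449 / 78100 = 98.16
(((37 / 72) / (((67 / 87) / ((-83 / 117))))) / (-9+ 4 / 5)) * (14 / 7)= 445295 / 3856788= 0.12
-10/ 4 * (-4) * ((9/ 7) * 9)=115.71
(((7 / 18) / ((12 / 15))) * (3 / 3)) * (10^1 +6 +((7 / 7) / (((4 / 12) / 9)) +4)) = 1645 / 72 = 22.85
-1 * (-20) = 20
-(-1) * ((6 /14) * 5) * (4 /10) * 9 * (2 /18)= 6 /7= 0.86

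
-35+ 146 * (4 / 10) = 117 / 5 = 23.40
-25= -25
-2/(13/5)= -10/13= -0.77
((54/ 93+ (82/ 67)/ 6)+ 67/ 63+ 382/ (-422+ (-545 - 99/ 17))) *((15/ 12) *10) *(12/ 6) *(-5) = -196850316875/ 1082006919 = -181.93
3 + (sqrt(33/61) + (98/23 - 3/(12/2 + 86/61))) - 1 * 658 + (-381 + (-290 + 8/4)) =-1319.41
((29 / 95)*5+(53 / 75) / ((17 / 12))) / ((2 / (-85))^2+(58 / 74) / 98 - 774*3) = -1008031626 / 1155792489749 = -0.00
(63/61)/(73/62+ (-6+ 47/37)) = -144522/497089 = -0.29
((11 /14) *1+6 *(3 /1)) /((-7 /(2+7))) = -2367 /98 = -24.15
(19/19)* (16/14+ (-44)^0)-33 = -216/7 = -30.86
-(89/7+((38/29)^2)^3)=-17.78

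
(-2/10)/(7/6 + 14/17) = -102/1015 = -0.10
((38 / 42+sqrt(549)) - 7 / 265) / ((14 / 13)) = 31772 / 38955+39 * sqrt(61) / 14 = 22.57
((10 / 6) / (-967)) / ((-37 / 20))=100 / 107337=0.00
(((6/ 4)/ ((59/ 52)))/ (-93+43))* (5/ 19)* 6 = -234/ 5605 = -0.04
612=612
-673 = -673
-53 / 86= -0.62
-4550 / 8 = -2275 / 4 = -568.75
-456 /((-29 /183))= 83448 /29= 2877.52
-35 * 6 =-210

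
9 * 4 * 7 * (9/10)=1134/5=226.80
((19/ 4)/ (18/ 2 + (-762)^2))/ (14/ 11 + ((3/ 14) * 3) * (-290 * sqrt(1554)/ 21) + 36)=-466697 * sqrt(1554)/ 778122037408920-2939167/ 1167183056113380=-0.00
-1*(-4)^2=-16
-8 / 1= -8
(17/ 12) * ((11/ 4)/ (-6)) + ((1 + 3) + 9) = 3557/ 288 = 12.35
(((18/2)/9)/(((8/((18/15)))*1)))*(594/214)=891/2140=0.42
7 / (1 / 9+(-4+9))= 63 / 46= 1.37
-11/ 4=-2.75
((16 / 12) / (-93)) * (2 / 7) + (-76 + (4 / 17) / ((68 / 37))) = -42825743 / 564417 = -75.88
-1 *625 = -625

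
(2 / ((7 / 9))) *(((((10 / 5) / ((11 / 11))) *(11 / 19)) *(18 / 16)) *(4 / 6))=297 / 133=2.23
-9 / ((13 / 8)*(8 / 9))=-81 / 13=-6.23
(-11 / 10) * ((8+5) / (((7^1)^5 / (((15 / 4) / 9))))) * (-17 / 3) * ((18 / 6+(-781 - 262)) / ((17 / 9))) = -18590 / 16807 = -1.11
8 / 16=1 / 2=0.50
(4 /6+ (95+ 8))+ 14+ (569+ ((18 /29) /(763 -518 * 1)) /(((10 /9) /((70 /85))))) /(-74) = 2106403639 /19153050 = 109.98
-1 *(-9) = 9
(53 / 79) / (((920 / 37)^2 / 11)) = 0.01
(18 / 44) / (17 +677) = 9 / 15268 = 0.00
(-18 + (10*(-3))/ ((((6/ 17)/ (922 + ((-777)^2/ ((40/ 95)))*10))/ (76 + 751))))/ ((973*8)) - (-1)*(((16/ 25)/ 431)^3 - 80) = -5043942280094980868826319/ 38950645121500000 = -129495731.44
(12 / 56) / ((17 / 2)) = 3 / 119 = 0.03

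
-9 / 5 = -1.80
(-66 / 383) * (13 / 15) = -286 / 1915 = -0.15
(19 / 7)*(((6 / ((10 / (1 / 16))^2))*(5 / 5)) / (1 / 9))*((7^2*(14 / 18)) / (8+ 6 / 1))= 399 / 25600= 0.02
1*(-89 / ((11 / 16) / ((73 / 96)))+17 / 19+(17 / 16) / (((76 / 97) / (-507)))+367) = -882985 / 2112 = -418.08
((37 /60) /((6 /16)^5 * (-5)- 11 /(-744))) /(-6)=4698112 /1019085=4.61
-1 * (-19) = 19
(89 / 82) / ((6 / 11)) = 979 / 492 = 1.99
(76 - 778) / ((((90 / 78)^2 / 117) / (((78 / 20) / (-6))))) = 10024911 / 250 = 40099.64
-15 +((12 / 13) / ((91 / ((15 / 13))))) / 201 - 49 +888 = 849043892 / 1030393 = 824.00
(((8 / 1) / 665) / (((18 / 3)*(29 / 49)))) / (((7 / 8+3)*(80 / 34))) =476 / 1281075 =0.00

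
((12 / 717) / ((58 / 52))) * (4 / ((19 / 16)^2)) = 106496 / 2502091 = 0.04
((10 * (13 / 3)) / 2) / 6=65 / 18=3.61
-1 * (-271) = 271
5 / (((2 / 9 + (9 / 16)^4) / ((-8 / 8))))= -2949120 / 190121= -15.51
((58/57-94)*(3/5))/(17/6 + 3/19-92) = 6360/10147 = 0.63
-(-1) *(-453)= -453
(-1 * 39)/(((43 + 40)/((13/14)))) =-507/1162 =-0.44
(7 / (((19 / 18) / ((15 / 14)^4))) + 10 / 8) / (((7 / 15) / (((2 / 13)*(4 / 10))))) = 1562385 / 1186094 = 1.32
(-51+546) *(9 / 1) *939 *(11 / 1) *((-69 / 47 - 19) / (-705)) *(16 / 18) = 2623235472 / 2209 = 1187521.72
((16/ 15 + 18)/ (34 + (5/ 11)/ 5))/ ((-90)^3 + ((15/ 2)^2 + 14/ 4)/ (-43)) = -541112/ 705308844375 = -0.00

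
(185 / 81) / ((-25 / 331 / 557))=-6821579 / 405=-16843.40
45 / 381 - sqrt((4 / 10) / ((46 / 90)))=15 / 127 - 3 * sqrt(46) / 23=-0.77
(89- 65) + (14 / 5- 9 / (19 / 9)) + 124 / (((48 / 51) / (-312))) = -3902929 / 95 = -41083.46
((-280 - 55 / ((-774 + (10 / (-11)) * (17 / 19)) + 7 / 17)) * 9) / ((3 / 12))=-27727570980 / 2751449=-10077.44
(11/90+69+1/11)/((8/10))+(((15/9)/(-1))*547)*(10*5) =-36033479/792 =-45496.82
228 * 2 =456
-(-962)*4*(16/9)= 61568/9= 6840.89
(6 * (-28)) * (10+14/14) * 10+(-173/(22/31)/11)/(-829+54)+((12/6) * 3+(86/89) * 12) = -9941066303/538450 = -18462.38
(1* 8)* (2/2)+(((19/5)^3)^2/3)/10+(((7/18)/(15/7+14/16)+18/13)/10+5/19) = 491188409173/4515468750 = 108.78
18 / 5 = 3.60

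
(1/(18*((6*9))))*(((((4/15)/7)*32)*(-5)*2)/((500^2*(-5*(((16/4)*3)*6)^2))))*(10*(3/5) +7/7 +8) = 1/34445250000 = 0.00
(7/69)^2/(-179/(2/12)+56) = -49/4846698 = -0.00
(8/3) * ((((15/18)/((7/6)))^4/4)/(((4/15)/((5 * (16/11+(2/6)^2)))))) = 2421875/475398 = 5.09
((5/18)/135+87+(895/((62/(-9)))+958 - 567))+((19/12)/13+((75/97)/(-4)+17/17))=6630593629/18998226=349.01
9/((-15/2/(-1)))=6/5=1.20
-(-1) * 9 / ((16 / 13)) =117 / 16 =7.31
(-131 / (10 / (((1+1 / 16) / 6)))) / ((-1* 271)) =2227 / 260160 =0.01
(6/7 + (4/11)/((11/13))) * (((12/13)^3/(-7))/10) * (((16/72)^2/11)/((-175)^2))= -27904/13164414388125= -0.00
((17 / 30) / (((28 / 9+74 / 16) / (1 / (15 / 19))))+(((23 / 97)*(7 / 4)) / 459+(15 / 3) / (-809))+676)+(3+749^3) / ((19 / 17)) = 14331224362629166746419 / 38119020938100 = 375959927.88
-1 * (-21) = 21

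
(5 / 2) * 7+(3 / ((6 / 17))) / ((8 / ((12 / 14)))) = 1031 / 56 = 18.41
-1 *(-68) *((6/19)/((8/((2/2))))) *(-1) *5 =-255/19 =-13.42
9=9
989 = 989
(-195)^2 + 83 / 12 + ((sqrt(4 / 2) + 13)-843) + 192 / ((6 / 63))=sqrt(2) + 470615 / 12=39219.33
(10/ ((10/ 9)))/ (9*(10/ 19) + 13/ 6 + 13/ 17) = 17442/ 14861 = 1.17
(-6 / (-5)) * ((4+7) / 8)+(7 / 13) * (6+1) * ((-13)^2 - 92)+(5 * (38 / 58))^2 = 302.61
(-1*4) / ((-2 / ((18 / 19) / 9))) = 0.21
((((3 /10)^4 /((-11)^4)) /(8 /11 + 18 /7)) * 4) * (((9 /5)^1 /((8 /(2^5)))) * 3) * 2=15309 /528240625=0.00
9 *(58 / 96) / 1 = 87 / 16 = 5.44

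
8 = 8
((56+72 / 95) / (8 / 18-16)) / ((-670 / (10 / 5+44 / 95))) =1419444 / 105818125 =0.01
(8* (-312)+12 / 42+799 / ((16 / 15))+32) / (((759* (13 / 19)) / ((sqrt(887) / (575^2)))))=-3648779* sqrt(887) / 365375010000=-0.00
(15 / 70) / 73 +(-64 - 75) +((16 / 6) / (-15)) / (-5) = -31954199 / 229950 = -138.96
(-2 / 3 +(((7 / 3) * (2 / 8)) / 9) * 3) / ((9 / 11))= -0.58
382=382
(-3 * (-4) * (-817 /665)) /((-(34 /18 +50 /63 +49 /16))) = 74304 /28955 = 2.57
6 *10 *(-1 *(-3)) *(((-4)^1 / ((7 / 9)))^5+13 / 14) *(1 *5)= -54405512550 / 16807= -3237074.58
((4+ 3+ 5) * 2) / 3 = 8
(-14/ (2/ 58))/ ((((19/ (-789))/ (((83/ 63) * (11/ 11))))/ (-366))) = -154462004/ 19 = -8129579.16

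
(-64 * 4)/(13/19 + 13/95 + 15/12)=-97280/787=-123.61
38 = 38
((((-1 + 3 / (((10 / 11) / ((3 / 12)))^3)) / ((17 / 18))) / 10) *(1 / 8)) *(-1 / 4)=540063 / 174080000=0.00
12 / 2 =6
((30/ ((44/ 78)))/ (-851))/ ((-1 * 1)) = 585/ 9361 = 0.06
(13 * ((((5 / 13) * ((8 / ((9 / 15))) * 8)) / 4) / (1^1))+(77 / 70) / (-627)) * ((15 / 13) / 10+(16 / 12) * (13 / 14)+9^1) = 20458207 / 14820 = 1380.45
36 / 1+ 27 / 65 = 2367 / 65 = 36.42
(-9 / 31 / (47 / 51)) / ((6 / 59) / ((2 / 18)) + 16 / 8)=-27081 / 250604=-0.11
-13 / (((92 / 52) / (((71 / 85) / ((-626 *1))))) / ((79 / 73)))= 947921 / 89339590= 0.01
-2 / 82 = -1 / 41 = -0.02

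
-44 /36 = -11 /9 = -1.22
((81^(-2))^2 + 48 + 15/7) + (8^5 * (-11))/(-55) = 9949431671486/1506635235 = 6603.74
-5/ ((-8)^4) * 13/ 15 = -13/ 12288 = -0.00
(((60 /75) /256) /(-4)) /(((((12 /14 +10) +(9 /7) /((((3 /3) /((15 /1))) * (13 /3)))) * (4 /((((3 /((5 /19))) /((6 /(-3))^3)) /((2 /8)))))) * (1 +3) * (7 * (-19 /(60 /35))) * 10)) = -117 /4992512000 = -0.00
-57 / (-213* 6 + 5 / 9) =513 / 11497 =0.04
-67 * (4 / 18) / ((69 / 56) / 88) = -660352 / 621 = -1063.37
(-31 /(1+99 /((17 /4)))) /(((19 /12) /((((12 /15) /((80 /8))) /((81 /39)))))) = -54808 /1765575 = -0.03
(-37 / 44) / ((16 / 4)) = -37 / 176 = -0.21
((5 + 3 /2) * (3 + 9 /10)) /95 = 507 /1900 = 0.27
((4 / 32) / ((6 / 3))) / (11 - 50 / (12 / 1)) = 3 / 328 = 0.01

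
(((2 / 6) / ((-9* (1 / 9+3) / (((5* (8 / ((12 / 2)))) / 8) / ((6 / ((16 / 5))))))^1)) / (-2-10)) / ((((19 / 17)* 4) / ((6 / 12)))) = 17 / 344736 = 0.00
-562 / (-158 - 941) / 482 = 281 / 264859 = 0.00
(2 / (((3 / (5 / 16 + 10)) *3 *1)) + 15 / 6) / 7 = 115 / 168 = 0.68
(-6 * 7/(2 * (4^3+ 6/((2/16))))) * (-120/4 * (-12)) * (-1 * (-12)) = -810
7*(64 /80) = 28 /5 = 5.60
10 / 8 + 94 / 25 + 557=56201 / 100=562.01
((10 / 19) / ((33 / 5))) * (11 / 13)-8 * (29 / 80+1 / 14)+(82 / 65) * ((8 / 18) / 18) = -4723577 / 1400490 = -3.37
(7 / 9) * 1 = 7 / 9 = 0.78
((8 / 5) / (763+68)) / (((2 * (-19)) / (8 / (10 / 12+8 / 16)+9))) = -0.00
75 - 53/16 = 1147/16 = 71.69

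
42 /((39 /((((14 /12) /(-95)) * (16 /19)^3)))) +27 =685939361 /25412595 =26.99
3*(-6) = -18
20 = 20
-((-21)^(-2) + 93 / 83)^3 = -1.42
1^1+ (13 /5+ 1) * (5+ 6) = 203 /5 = 40.60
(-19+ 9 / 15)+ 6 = -12.40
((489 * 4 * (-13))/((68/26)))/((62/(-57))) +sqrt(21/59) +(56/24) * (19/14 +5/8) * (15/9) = sqrt(1239)/59 +113150383/12648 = 8946.71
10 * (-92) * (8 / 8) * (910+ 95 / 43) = -36087000 / 43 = -839232.56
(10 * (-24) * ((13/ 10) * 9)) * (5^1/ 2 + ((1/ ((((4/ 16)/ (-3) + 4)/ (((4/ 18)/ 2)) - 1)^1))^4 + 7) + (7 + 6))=-22256758026828/ 352275361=-63180.00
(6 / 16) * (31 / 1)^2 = 2883 / 8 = 360.38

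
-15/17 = -0.88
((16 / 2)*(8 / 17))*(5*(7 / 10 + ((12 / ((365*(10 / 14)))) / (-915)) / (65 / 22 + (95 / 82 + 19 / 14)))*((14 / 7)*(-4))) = -6890246564096 / 65365920975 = -105.41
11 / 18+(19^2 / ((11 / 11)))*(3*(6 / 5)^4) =25271099 / 11250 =2246.32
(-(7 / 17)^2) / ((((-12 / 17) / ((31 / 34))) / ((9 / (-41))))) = -4557 / 94792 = -0.05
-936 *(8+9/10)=-41652/5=-8330.40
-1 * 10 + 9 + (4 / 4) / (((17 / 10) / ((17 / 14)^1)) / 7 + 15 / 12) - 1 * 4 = -125 / 29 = -4.31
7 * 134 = 938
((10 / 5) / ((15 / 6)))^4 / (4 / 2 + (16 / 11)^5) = 20614528 / 428336875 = 0.05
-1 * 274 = -274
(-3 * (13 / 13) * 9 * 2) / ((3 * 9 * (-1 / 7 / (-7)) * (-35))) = 14 / 5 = 2.80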